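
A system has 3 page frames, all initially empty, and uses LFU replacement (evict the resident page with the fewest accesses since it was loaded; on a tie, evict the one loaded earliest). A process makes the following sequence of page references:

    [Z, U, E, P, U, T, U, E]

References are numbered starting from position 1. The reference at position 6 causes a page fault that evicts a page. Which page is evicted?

pos 1: Z -> fault, frames {Z}
pos 2: U -> fault, frames {Z,U}
pos 3: E -> fault, frames {Z,U,E}
pos 4: P -> fault, evict Z, frames {U,E,P}
pos 5: U -> hit
pos 6: T -> fault, evict E, frames {U,P,T}
At position 6, page E is evicted.

E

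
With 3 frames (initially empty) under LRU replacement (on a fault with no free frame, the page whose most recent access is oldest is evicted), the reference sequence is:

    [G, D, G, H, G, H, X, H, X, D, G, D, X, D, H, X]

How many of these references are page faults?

7

G → fault, frames [G]
D → fault, frames [G, D]
G → hit
H → fault, frames [D, G, H]
G → hit
H → hit
X → fault, evict D, frames [G, H, X]
H → hit
X → hit
D → fault, evict G, frames [H, X, D]
G → fault, evict H, frames [X, D, G]
D → hit
X → hit
D → hit
H → fault, evict G, frames [X, D, H]
X → hit
Page faults: 7.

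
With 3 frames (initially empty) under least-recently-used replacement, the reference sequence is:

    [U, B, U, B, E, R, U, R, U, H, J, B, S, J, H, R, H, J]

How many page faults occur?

U: fault, frames [U]
B: fault, frames [U, B]
U: hit
B: hit
E: fault, frames [U, B, E]
R: fault, evict U, frames [B, E, R]
U: fault, evict B, frames [E, R, U]
R: hit
U: hit
H: fault, evict E, frames [R, U, H]
J: fault, evict R, frames [U, H, J]
B: fault, evict U, frames [H, J, B]
S: fault, evict H, frames [J, B, S]
J: hit
H: fault, evict B, frames [S, J, H]
R: fault, evict S, frames [J, H, R]
H: hit
J: hit
Page faults: 11.

11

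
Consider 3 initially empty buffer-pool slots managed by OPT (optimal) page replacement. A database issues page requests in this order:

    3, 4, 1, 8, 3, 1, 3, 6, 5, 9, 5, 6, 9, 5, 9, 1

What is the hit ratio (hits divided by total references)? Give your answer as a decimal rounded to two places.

0.50

3 → fault, frames {3}
4 → fault, frames {3,4}
1 → fault, frames {3,4,1}
8 → fault, evict 4, frames {3,1,8}
3 → hit
1 → hit
3 → hit
6 → fault, evict 8, frames {3,1,6}
5 → fault, evict 3, frames {1,6,5}
9 → fault, evict 1, frames {6,5,9}
5 → hit
6 → hit
9 → hit
5 → hit
9 → hit
1 → fault, evict 9, frames {6,5,1}
Hits: 8 of 16 references → 8/16 = 0.5000.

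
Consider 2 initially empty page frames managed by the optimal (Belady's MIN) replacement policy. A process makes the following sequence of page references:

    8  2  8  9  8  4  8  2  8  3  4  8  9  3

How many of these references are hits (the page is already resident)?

8 → miss, frames (8)
2 → miss, frames (8 2)
8 → hit
9 → miss, evict 2, frames (8 9)
8 → hit
4 → miss, evict 9, frames (8 4)
8 → hit
2 → miss, evict 4, frames (8 2)
8 → hit
3 → miss, evict 2, frames (8 3)
4 → miss, evict 3, frames (8 4)
8 → hit
9 → miss, evict 4, frames (8 9)
3 → miss, evict 9, frames (8 3)
Hits: 5.

5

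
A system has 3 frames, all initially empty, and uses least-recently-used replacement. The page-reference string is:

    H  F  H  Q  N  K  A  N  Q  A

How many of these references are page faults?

7

H: fault, frames {H}
F: fault, frames {H,F}
H: hit
Q: fault, frames {F,H,Q}
N: fault, evict F, frames {H,Q,N}
K: fault, evict H, frames {Q,N,K}
A: fault, evict Q, frames {N,K,A}
N: hit
Q: fault, evict K, frames {A,N,Q}
A: hit
Page faults: 7.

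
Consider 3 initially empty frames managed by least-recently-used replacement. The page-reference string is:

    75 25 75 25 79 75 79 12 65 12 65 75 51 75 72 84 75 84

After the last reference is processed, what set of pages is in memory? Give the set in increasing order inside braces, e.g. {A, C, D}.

{72, 75, 84}

75: miss, frames [75]
25: miss, frames [75, 25]
75: hit
25: hit
79: miss, frames [75, 25, 79]
75: hit
79: hit
12: miss, evict 25, frames [75, 79, 12]
65: miss, evict 75, frames [79, 12, 65]
12: hit
65: hit
75: miss, evict 79, frames [12, 65, 75]
51: miss, evict 12, frames [65, 75, 51]
75: hit
72: miss, evict 65, frames [51, 75, 72]
84: miss, evict 51, frames [75, 72, 84]
75: hit
84: hit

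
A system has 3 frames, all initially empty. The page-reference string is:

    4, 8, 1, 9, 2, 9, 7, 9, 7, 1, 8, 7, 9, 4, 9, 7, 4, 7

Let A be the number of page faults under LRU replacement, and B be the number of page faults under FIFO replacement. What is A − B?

-1

Under LRU: F F F F F . F . . F F . F F . . . . → 10 faults.
Under FIFO: F F F F F . F . . F F . F F . F . . → 11 faults.
A − B = 10 − 11 = -1.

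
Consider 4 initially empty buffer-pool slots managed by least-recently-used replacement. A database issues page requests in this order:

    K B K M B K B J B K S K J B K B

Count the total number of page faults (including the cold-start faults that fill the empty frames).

K → miss, frames [K]
B → miss, frames [K, B]
K → hit
M → miss, frames [B, K, M]
B → hit
K → hit
B → hit
J → miss, frames [M, K, B, J]
B → hit
K → hit
S → miss, evict M, frames [J, B, K, S]
K → hit
J → hit
B → hit
K → hit
B → hit
Page faults: 5.

5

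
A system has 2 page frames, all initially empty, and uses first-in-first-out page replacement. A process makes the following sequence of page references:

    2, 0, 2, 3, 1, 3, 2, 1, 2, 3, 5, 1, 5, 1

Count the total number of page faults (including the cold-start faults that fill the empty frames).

8

2 -> miss, frames {2}
0 -> miss, frames {2,0}
2 -> hit
3 -> miss, evict 2, frames {0,3}
1 -> miss, evict 0, frames {3,1}
3 -> hit
2 -> miss, evict 3, frames {1,2}
1 -> hit
2 -> hit
3 -> miss, evict 1, frames {2,3}
5 -> miss, evict 2, frames {3,5}
1 -> miss, evict 3, frames {5,1}
5 -> hit
1 -> hit
Page faults: 8.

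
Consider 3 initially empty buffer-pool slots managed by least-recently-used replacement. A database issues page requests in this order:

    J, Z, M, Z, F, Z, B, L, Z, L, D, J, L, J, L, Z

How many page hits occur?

7

J -> miss, frames {J}
Z -> miss, frames {J,Z}
M -> miss, frames {J,Z,M}
Z -> hit
F -> miss, evict J, frames {M,Z,F}
Z -> hit
B -> miss, evict M, frames {F,Z,B}
L -> miss, evict F, frames {Z,B,L}
Z -> hit
L -> hit
D -> miss, evict B, frames {Z,L,D}
J -> miss, evict Z, frames {L,D,J}
L -> hit
J -> hit
L -> hit
Z -> miss, evict D, frames {J,L,Z}
Hits: 7.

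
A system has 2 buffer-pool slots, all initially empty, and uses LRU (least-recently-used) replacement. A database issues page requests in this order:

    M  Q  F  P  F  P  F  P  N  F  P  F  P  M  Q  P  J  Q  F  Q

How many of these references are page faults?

M: fault, frames (M)
Q: fault, frames (M Q)
F: fault, evict M, frames (Q F)
P: fault, evict Q, frames (F P)
F: hit
P: hit
F: hit
P: hit
N: fault, evict F, frames (P N)
F: fault, evict P, frames (N F)
P: fault, evict N, frames (F P)
F: hit
P: hit
M: fault, evict F, frames (P M)
Q: fault, evict P, frames (M Q)
P: fault, evict M, frames (Q P)
J: fault, evict Q, frames (P J)
Q: fault, evict P, frames (J Q)
F: fault, evict J, frames (Q F)
Q: hit
Page faults: 13.

13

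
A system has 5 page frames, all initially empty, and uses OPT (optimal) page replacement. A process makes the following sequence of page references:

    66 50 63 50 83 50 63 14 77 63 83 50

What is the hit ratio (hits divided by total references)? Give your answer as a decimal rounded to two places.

66 -> miss, frames [66]
50 -> miss, frames [66, 50]
63 -> miss, frames [66, 50, 63]
50 -> hit
83 -> miss, frames [66, 50, 63, 83]
50 -> hit
63 -> hit
14 -> miss, frames [66, 50, 63, 83, 14]
77 -> miss, evict 14, frames [66, 50, 63, 83, 77]
63 -> hit
83 -> hit
50 -> hit
Hits: 6 of 12 references → 6/12 = 0.5000.

0.50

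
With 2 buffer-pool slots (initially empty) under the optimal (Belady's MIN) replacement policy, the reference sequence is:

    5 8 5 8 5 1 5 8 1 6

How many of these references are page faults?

5

5: miss, frames {5}
8: miss, frames {5,8}
5: hit
8: hit
5: hit
1: miss, evict 8, frames {5,1}
5: hit
8: miss, evict 5, frames {1,8}
1: hit
6: miss, evict 8, frames {1,6}
Page faults: 5.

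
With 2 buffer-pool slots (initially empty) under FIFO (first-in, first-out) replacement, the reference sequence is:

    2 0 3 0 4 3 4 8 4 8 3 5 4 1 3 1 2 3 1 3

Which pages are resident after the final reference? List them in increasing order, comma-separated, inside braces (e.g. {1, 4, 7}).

{1, 3}

2: miss, frames [2]
0: miss, frames [2, 0]
3: miss, evict 2, frames [0, 3]
0: hit
4: miss, evict 0, frames [3, 4]
3: hit
4: hit
8: miss, evict 3, frames [4, 8]
4: hit
8: hit
3: miss, evict 4, frames [8, 3]
5: miss, evict 8, frames [3, 5]
4: miss, evict 3, frames [5, 4]
1: miss, evict 5, frames [4, 1]
3: miss, evict 4, frames [1, 3]
1: hit
2: miss, evict 1, frames [3, 2]
3: hit
1: miss, evict 3, frames [2, 1]
3: miss, evict 2, frames [1, 3]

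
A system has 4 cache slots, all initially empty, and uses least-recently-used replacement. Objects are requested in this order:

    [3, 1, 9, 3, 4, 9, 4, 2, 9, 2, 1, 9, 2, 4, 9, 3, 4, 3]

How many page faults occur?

7

3: fault, frames (3)
1: fault, frames (3 1)
9: fault, frames (3 1 9)
3: hit
4: fault, frames (1 9 3 4)
9: hit
4: hit
2: fault, evict 1, frames (3 9 4 2)
9: hit
2: hit
1: fault, evict 3, frames (4 9 2 1)
9: hit
2: hit
4: hit
9: hit
3: fault, evict 1, frames (2 4 9 3)
4: hit
3: hit
Page faults: 7.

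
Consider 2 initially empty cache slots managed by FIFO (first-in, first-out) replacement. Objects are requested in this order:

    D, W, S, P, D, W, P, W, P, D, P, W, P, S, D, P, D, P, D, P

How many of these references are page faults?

D -> fault, frames [D]
W -> fault, frames [D, W]
S -> fault, evict D, frames [W, S]
P -> fault, evict W, frames [S, P]
D -> fault, evict S, frames [P, D]
W -> fault, evict P, frames [D, W]
P -> fault, evict D, frames [W, P]
W -> hit
P -> hit
D -> fault, evict W, frames [P, D]
P -> hit
W -> fault, evict P, frames [D, W]
P -> fault, evict D, frames [W, P]
S -> fault, evict W, frames [P, S]
D -> fault, evict P, frames [S, D]
P -> fault, evict S, frames [D, P]
D -> hit
P -> hit
D -> hit
P -> hit
Page faults: 13.

13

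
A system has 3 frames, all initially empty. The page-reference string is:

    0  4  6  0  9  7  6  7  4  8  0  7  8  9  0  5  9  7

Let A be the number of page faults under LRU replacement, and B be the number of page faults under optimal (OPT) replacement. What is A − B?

Under LRU: F F F . F F F . F F F F . F F F . F → 14 faults.
Under OPT: F F F . F F . . . F F . . F . F . . → 9 faults.
A − B = 14 − 9 = 5.

5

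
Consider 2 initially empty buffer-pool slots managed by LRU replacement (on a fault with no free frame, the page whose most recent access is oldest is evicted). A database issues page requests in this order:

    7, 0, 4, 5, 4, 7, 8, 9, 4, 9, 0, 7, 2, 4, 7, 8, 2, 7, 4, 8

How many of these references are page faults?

7 -> miss, frames {7}
0 -> miss, frames {7,0}
4 -> miss, evict 7, frames {0,4}
5 -> miss, evict 0, frames {4,5}
4 -> hit
7 -> miss, evict 5, frames {4,7}
8 -> miss, evict 4, frames {7,8}
9 -> miss, evict 7, frames {8,9}
4 -> miss, evict 8, frames {9,4}
9 -> hit
0 -> miss, evict 4, frames {9,0}
7 -> miss, evict 9, frames {0,7}
2 -> miss, evict 0, frames {7,2}
4 -> miss, evict 7, frames {2,4}
7 -> miss, evict 2, frames {4,7}
8 -> miss, evict 4, frames {7,8}
2 -> miss, evict 7, frames {8,2}
7 -> miss, evict 8, frames {2,7}
4 -> miss, evict 2, frames {7,4}
8 -> miss, evict 7, frames {4,8}
Page faults: 18.

18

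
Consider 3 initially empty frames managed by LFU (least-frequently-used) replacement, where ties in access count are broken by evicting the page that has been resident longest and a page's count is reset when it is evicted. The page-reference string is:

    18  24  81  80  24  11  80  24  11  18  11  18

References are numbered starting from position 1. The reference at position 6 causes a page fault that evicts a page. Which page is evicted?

pos 1: 18 → miss, frames (18)
pos 2: 24 → miss, frames (18 24)
pos 3: 81 → miss, frames (18 24 81)
pos 4: 80 → miss, evict 18, frames (24 81 80)
pos 5: 24 → hit
pos 6: 11 → miss, evict 81, frames (24 80 11)
At position 6, page 81 is evicted.

81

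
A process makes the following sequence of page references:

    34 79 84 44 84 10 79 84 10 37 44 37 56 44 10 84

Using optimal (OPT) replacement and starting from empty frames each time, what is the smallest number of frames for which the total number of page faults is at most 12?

f=1: 16 faults
f=2: 12 faults
f=3: 9 faults
f=4: 7 faults
f=5: 7 faults
f=6: 7 faults
f=7: 7 faults
Smallest f with faults ≤ 12 is 2.

2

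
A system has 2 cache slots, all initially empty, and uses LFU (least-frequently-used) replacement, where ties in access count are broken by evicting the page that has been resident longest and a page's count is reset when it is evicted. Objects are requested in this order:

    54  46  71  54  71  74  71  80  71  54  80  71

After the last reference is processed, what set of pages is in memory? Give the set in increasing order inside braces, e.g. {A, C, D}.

54: fault, frames {54}
46: fault, frames {54,46}
71: fault, evict 54, frames {46,71}
54: fault, evict 46, frames {71,54}
71: hit
74: fault, evict 54, frames {71,74}
71: hit
80: fault, evict 74, frames {71,80}
71: hit
54: fault, evict 80, frames {71,54}
80: fault, evict 54, frames {71,80}
71: hit

{71, 80}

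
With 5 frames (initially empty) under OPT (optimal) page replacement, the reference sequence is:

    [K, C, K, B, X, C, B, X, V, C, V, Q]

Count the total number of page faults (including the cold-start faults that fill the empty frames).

6

K: fault, frames [K]
C: fault, frames [K, C]
K: hit
B: fault, frames [K, C, B]
X: fault, frames [K, C, B, X]
C: hit
B: hit
X: hit
V: fault, frames [K, C, B, X, V]
C: hit
V: hit
Q: fault, evict V, frames [K, C, B, X, Q]
Page faults: 6.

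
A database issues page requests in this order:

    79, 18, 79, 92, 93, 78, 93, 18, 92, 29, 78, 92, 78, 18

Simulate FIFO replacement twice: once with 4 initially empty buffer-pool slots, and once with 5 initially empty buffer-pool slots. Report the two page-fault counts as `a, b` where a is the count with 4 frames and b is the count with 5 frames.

7, 6

4 frames: F F . F F F . . . F . . . F → 7 faults.
5 frames: F F . F F F . . . F . . . . → 6 faults.
6 < 7: adding a frame reduced faults, as is typical.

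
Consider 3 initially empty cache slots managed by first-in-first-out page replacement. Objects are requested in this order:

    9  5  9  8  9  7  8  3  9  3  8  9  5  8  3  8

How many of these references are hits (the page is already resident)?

9 -> fault, frames (9)
5 -> fault, frames (9 5)
9 -> hit
8 -> fault, frames (9 5 8)
9 -> hit
7 -> fault, evict 9, frames (5 8 7)
8 -> hit
3 -> fault, evict 5, frames (8 7 3)
9 -> fault, evict 8, frames (7 3 9)
3 -> hit
8 -> fault, evict 7, frames (3 9 8)
9 -> hit
5 -> fault, evict 3, frames (9 8 5)
8 -> hit
3 -> fault, evict 9, frames (8 5 3)
8 -> hit
Hits: 7.

7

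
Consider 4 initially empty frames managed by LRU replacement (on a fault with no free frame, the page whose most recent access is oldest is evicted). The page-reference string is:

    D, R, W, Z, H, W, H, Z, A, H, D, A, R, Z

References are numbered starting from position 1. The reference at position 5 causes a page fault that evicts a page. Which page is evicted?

pos 1: D → miss, frames [D]
pos 2: R → miss, frames [D, R]
pos 3: W → miss, frames [D, R, W]
pos 4: Z → miss, frames [D, R, W, Z]
pos 5: H → miss, evict D, frames [R, W, Z, H]
At position 5, page D is evicted.

D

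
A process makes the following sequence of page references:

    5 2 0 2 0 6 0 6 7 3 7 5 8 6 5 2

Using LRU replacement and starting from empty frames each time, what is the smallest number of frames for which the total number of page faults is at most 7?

7

f=1: 16 faults
f=2: 11 faults
f=3: 10 faults
f=4: 10 faults
f=5: 9 faults
f=6: 8 faults
f=7: 7 faults
Smallest f with faults ≤ 7 is 7.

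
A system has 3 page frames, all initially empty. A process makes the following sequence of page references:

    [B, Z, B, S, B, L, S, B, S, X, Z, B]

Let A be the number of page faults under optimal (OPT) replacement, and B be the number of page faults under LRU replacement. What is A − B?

Under OPT: F F . F . F . . . F F . → 6 faults.
Under LRU: F F . F . F . . . F F F → 7 faults.
A − B = 6 − 7 = -1.

-1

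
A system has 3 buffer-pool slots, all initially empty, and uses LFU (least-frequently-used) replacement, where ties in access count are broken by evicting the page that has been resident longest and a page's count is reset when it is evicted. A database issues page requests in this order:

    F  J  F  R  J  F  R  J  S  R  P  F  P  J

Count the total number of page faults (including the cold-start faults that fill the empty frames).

F -> fault, frames (F)
J -> fault, frames (F J)
F -> hit
R -> fault, frames (F J R)
J -> hit
F -> hit
R -> hit
J -> hit
S -> fault, evict R, frames (F J S)
R -> fault, evict S, frames (F J R)
P -> fault, evict R, frames (F J P)
F -> hit
P -> hit
J -> hit
Page faults: 6.

6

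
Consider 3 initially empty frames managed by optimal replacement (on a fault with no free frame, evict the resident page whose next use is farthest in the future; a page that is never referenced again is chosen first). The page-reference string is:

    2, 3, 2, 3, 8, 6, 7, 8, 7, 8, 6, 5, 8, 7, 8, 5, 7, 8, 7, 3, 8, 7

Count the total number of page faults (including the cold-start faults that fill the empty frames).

7

2 -> miss, frames (2)
3 -> miss, frames (2 3)
2 -> hit
3 -> hit
8 -> miss, frames (2 3 8)
6 -> miss, evict 2, frames (3 8 6)
7 -> miss, evict 3, frames (8 6 7)
8 -> hit
7 -> hit
8 -> hit
6 -> hit
5 -> miss, evict 6, frames (8 7 5)
8 -> hit
7 -> hit
8 -> hit
5 -> hit
7 -> hit
8 -> hit
7 -> hit
3 -> miss, evict 5, frames (8 7 3)
8 -> hit
7 -> hit
Page faults: 7.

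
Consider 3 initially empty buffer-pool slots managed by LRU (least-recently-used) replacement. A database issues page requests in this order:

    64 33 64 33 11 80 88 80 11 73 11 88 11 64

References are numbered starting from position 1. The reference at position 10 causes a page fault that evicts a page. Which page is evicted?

pos 1: 64: miss, frames (64)
pos 2: 33: miss, frames (64 33)
pos 3: 64: hit
pos 4: 33: hit
pos 5: 11: miss, frames (64 33 11)
pos 6: 80: miss, evict 64, frames (33 11 80)
pos 7: 88: miss, evict 33, frames (11 80 88)
pos 8: 80: hit
pos 9: 11: hit
pos 10: 73: miss, evict 88, frames (80 11 73)
At position 10, page 88 is evicted.

88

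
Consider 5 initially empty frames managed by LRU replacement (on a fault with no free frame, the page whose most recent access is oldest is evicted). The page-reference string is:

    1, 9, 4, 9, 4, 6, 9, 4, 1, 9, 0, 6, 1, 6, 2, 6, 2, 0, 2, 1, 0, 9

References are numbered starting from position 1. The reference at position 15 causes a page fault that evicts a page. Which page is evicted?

4

pos 1: 1: miss, frames (1)
pos 2: 9: miss, frames (1 9)
pos 3: 4: miss, frames (1 9 4)
pos 4: 9: hit
pos 5: 4: hit
pos 6: 6: miss, frames (1 9 4 6)
pos 7: 9: hit
pos 8: 4: hit
pos 9: 1: hit
pos 10: 9: hit
pos 11: 0: miss, frames (6 4 1 9 0)
pos 12: 6: hit
pos 13: 1: hit
pos 14: 6: hit
pos 15: 2: miss, evict 4, frames (9 0 1 6 2)
At position 15, page 4 is evicted.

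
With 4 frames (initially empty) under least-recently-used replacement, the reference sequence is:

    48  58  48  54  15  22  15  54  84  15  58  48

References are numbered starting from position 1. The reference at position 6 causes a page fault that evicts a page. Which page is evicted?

pos 1: 48: miss, frames [48]
pos 2: 58: miss, frames [48, 58]
pos 3: 48: hit
pos 4: 54: miss, frames [58, 48, 54]
pos 5: 15: miss, frames [58, 48, 54, 15]
pos 6: 22: miss, evict 58, frames [48, 54, 15, 22]
At position 6, page 58 is evicted.

58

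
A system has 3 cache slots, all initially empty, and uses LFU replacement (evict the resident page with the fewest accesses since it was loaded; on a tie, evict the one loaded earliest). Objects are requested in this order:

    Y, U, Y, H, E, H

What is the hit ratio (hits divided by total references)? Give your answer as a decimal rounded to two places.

Y -> fault, frames (Y)
U -> fault, frames (Y U)
Y -> hit
H -> fault, frames (Y U H)
E -> fault, evict U, frames (Y H E)
H -> hit
Hits: 2 of 6 references → 2/6 = 0.3333.

0.33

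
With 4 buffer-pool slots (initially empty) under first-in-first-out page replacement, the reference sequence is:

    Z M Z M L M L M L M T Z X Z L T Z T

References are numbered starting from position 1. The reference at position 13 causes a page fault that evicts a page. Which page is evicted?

pos 1: Z -> fault, frames [Z]
pos 2: M -> fault, frames [Z, M]
pos 3: Z -> hit
pos 4: M -> hit
pos 5: L -> fault, frames [Z, M, L]
pos 6: M -> hit
pos 7: L -> hit
pos 8: M -> hit
pos 9: L -> hit
pos 10: M -> hit
pos 11: T -> fault, frames [Z, M, L, T]
pos 12: Z -> hit
pos 13: X -> fault, evict Z, frames [M, L, T, X]
At position 13, page Z is evicted.

Z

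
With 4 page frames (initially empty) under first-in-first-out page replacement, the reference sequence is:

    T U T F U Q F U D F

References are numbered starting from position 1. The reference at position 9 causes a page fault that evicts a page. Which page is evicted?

pos 1: T → fault, frames (T)
pos 2: U → fault, frames (T U)
pos 3: T → hit
pos 4: F → fault, frames (T U F)
pos 5: U → hit
pos 6: Q → fault, frames (T U F Q)
pos 7: F → hit
pos 8: U → hit
pos 9: D → fault, evict T, frames (U F Q D)
At position 9, page T is evicted.

T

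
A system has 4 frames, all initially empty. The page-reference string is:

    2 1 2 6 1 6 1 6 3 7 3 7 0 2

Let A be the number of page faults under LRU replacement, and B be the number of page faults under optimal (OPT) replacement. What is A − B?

1

Under LRU: F F . F . . . . F F . . F F → 7 faults.
Under OPT: F F . F . . . . F F . . F . → 6 faults.
A − B = 7 − 6 = 1.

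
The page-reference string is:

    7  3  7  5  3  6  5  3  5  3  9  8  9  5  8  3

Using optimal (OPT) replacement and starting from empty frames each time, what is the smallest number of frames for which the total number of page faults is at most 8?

f=1: 16 faults
f=2: 9 faults
f=3: 7 faults
f=4: 6 faults
f=5: 6 faults
f=6: 6 faults
Smallest f with faults ≤ 8 is 3.

3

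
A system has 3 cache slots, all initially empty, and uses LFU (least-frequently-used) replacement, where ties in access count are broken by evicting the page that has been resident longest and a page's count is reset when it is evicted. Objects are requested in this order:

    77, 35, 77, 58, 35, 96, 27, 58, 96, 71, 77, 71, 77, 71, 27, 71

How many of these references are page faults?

77 → fault, frames (77)
35 → fault, frames (77 35)
77 → hit
58 → fault, frames (77 35 58)
35 → hit
96 → fault, evict 58, frames (77 35 96)
27 → fault, evict 96, frames (77 35 27)
58 → fault, evict 27, frames (77 35 58)
96 → fault, evict 58, frames (77 35 96)
71 → fault, evict 96, frames (77 35 71)
77 → hit
71 → hit
77 → hit
71 → hit
27 → fault, evict 35, frames (77 71 27)
71 → hit
Page faults: 9.

9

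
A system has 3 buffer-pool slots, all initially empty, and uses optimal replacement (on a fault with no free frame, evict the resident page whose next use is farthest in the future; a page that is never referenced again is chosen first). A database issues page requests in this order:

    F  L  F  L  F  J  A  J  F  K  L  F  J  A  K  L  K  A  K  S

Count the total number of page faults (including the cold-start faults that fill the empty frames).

F -> fault, frames [F]
L -> fault, frames [F, L]
F -> hit
L -> hit
F -> hit
J -> fault, frames [F, L, J]
A -> fault, evict L, frames [F, J, A]
J -> hit
F -> hit
K -> fault, evict A, frames [F, J, K]
L -> fault, evict K, frames [F, J, L]
F -> hit
J -> hit
A -> fault, evict J, frames [F, L, A]
K -> fault, evict F, frames [L, A, K]
L -> hit
K -> hit
A -> hit
K -> hit
S -> fault, evict K, frames [L, A, S]
Page faults: 9.

9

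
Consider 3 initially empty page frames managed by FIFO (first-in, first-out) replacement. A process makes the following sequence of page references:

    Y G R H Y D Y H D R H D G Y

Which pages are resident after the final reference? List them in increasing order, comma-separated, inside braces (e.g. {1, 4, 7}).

Y → miss, frames [Y]
G → miss, frames [Y, G]
R → miss, frames [Y, G, R]
H → miss, evict Y, frames [G, R, H]
Y → miss, evict G, frames [R, H, Y]
D → miss, evict R, frames [H, Y, D]
Y → hit
H → hit
D → hit
R → miss, evict H, frames [Y, D, R]
H → miss, evict Y, frames [D, R, H]
D → hit
G → miss, evict D, frames [R, H, G]
Y → miss, evict R, frames [H, G, Y]

{G, H, Y}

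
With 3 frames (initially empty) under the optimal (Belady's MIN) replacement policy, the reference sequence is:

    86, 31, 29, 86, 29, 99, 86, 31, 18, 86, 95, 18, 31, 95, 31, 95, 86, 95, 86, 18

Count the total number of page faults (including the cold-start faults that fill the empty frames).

86 -> fault, frames (86)
31 -> fault, frames (86 31)
29 -> fault, frames (86 31 29)
86 -> hit
29 -> hit
99 -> fault, evict 29, frames (86 31 99)
86 -> hit
31 -> hit
18 -> fault, evict 99, frames (86 31 18)
86 -> hit
95 -> fault, evict 86, frames (31 18 95)
18 -> hit
31 -> hit
95 -> hit
31 -> hit
95 -> hit
86 -> fault, evict 31, frames (18 95 86)
95 -> hit
86 -> hit
18 -> hit
Page faults: 7.

7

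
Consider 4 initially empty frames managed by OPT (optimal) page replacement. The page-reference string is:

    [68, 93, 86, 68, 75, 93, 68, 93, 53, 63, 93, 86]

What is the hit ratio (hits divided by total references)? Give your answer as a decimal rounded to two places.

0.50

68 -> fault, frames {68}
93 -> fault, frames {68,93}
86 -> fault, frames {68,93,86}
68 -> hit
75 -> fault, frames {68,93,86,75}
93 -> hit
68 -> hit
93 -> hit
53 -> fault, evict 75, frames {68,93,86,53}
63 -> fault, evict 53, frames {68,93,86,63}
93 -> hit
86 -> hit
Hits: 6 of 12 references → 6/12 = 0.5000.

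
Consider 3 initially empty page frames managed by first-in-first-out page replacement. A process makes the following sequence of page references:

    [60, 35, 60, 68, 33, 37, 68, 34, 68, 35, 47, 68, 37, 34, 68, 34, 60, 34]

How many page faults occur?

13

60: fault, frames (60)
35: fault, frames (60 35)
60: hit
68: fault, frames (60 35 68)
33: fault, evict 60, frames (35 68 33)
37: fault, evict 35, frames (68 33 37)
68: hit
34: fault, evict 68, frames (33 37 34)
68: fault, evict 33, frames (37 34 68)
35: fault, evict 37, frames (34 68 35)
47: fault, evict 34, frames (68 35 47)
68: hit
37: fault, evict 68, frames (35 47 37)
34: fault, evict 35, frames (47 37 34)
68: fault, evict 47, frames (37 34 68)
34: hit
60: fault, evict 37, frames (34 68 60)
34: hit
Page faults: 13.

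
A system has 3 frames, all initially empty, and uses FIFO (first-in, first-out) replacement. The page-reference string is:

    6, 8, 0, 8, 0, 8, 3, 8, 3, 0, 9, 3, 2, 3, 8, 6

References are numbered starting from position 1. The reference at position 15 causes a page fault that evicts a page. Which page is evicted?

3

pos 1: 6 → fault, frames [6]
pos 2: 8 → fault, frames [6, 8]
pos 3: 0 → fault, frames [6, 8, 0]
pos 4: 8 → hit
pos 5: 0 → hit
pos 6: 8 → hit
pos 7: 3 → fault, evict 6, frames [8, 0, 3]
pos 8: 8 → hit
pos 9: 3 → hit
pos 10: 0 → hit
pos 11: 9 → fault, evict 8, frames [0, 3, 9]
pos 12: 3 → hit
pos 13: 2 → fault, evict 0, frames [3, 9, 2]
pos 14: 3 → hit
pos 15: 8 → fault, evict 3, frames [9, 2, 8]
At position 15, page 3 is evicted.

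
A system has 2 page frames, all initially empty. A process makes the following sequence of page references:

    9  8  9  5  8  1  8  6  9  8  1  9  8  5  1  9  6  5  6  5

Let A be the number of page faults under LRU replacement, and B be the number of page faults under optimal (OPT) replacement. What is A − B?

5

Under LRU: F F . F F F . F F F F F F F F F F F . . → 16 faults.
Under OPT: F F . F . F . F F . F . F F . F F . . . → 11 faults.
A − B = 16 − 11 = 5.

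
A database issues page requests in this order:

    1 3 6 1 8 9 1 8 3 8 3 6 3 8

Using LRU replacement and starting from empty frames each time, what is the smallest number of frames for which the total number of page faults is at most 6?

5

f=1: 14 faults
f=2: 11 faults
f=3: 7 faults
f=4: 7 faults
f=5: 5 faults
Smallest f with faults ≤ 6 is 5.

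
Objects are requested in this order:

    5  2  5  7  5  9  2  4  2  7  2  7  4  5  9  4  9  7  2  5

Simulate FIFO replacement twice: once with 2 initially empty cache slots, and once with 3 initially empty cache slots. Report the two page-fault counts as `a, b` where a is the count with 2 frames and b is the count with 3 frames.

2 frames: F F . F F F F F . F F . F F F F . F F F → 16 faults.
3 frames: F F . F . F . F F F . . . F F F . F F F → 13 faults.
13 < 16: adding a frame reduced faults, as is typical.

16, 13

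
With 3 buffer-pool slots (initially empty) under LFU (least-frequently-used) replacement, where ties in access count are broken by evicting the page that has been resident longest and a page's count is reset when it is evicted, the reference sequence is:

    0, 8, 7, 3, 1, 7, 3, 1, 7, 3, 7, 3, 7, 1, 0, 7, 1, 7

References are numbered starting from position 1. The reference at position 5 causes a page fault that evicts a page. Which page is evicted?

pos 1: 0 -> miss, frames (0)
pos 2: 8 -> miss, frames (0 8)
pos 3: 7 -> miss, frames (0 8 7)
pos 4: 3 -> miss, evict 0, frames (8 7 3)
pos 5: 1 -> miss, evict 8, frames (7 3 1)
At position 5, page 8 is evicted.

8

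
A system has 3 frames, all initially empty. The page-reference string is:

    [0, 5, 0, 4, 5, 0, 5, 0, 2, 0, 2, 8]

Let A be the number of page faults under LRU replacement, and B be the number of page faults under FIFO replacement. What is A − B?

-1

Under LRU: F F . F . . . . F . . F → 5 faults.
Under FIFO: F F . F . . . . F F . F → 6 faults.
A − B = 5 − 6 = -1.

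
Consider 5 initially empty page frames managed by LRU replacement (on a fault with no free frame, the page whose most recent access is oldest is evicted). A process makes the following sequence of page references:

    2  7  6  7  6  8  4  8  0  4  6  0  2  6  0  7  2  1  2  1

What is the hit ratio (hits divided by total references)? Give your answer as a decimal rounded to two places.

0.55

2 -> miss, frames [2]
7 -> miss, frames [2, 7]
6 -> miss, frames [2, 7, 6]
7 -> hit
6 -> hit
8 -> miss, frames [2, 7, 6, 8]
4 -> miss, frames [2, 7, 6, 8, 4]
8 -> hit
0 -> miss, evict 2, frames [7, 6, 4, 8, 0]
4 -> hit
6 -> hit
0 -> hit
2 -> miss, evict 7, frames [8, 4, 6, 0, 2]
6 -> hit
0 -> hit
7 -> miss, evict 8, frames [4, 2, 6, 0, 7]
2 -> hit
1 -> miss, evict 4, frames [6, 0, 7, 2, 1]
2 -> hit
1 -> hit
Hits: 11 of 20 references → 11/20 = 0.5500.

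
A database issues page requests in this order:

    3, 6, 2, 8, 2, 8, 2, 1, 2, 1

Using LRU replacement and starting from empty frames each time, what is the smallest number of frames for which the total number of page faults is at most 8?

f=1: 10 faults
f=2: 5 faults
f=3: 5 faults
f=4: 5 faults
f=5: 5 faults
Smallest f with faults ≤ 8 is 2.

2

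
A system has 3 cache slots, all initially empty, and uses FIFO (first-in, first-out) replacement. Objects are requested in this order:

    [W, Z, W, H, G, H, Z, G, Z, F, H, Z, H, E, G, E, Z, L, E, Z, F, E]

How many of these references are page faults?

W → miss, frames [W]
Z → miss, frames [W, Z]
W → hit
H → miss, frames [W, Z, H]
G → miss, evict W, frames [Z, H, G]
H → hit
Z → hit
G → hit
Z → hit
F → miss, evict Z, frames [H, G, F]
H → hit
Z → miss, evict H, frames [G, F, Z]
H → miss, evict G, frames [F, Z, H]
E → miss, evict F, frames [Z, H, E]
G → miss, evict Z, frames [H, E, G]
E → hit
Z → miss, evict H, frames [E, G, Z]
L → miss, evict E, frames [G, Z, L]
E → miss, evict G, frames [Z, L, E]
Z → hit
F → miss, evict Z, frames [L, E, F]
E → hit
Page faults: 13.

13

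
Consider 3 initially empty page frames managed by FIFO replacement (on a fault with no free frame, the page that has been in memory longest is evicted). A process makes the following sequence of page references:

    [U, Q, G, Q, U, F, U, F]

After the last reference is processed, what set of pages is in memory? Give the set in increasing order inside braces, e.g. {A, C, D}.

U → fault, frames [U]
Q → fault, frames [U, Q]
G → fault, frames [U, Q, G]
Q → hit
U → hit
F → fault, evict U, frames [Q, G, F]
U → fault, evict Q, frames [G, F, U]
F → hit

{F, G, U}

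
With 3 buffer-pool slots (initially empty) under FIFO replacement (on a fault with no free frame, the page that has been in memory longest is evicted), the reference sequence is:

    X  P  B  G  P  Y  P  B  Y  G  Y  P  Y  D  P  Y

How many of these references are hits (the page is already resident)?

5

X -> miss, frames {X}
P -> miss, frames {X,P}
B -> miss, frames {X,P,B}
G -> miss, evict X, frames {P,B,G}
P -> hit
Y -> miss, evict P, frames {B,G,Y}
P -> miss, evict B, frames {G,Y,P}
B -> miss, evict G, frames {Y,P,B}
Y -> hit
G -> miss, evict Y, frames {P,B,G}
Y -> miss, evict P, frames {B,G,Y}
P -> miss, evict B, frames {G,Y,P}
Y -> hit
D -> miss, evict G, frames {Y,P,D}
P -> hit
Y -> hit
Hits: 5.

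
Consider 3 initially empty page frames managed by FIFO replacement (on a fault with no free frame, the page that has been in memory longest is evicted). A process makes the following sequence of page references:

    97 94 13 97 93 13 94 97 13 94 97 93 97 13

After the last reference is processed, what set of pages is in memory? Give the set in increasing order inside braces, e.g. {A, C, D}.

{13, 94, 97}

97 -> miss, frames (97)
94 -> miss, frames (97 94)
13 -> miss, frames (97 94 13)
97 -> hit
93 -> miss, evict 97, frames (94 13 93)
13 -> hit
94 -> hit
97 -> miss, evict 94, frames (13 93 97)
13 -> hit
94 -> miss, evict 13, frames (93 97 94)
97 -> hit
93 -> hit
97 -> hit
13 -> miss, evict 93, frames (97 94 13)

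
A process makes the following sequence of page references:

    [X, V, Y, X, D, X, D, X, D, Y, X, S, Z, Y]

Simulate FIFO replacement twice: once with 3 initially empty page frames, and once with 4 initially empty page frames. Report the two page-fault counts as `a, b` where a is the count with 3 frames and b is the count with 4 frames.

3 frames: F F F . F F . . . . . F F F → 8 faults.
4 frames: F F F . F . . . . . . F F . → 6 faults.
6 < 8: adding a frame reduced faults, as is typical.

8, 6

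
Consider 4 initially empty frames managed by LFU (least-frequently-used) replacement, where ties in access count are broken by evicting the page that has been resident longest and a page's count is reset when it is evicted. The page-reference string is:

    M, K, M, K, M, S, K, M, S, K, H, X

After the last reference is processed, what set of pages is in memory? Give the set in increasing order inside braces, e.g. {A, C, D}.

{K, M, S, X}

M -> fault, frames [M]
K -> fault, frames [M, K]
M -> hit
K -> hit
M -> hit
S -> fault, frames [M, K, S]
K -> hit
M -> hit
S -> hit
K -> hit
H -> fault, frames [M, K, S, H]
X -> fault, evict H, frames [M, K, S, X]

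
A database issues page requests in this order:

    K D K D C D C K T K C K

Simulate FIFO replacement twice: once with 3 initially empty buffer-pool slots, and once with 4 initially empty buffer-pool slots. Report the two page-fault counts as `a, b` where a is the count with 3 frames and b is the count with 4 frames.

3 frames: F F . . F . . . F F . . → 5 faults.
4 frames: F F . . F . . . F . . . → 4 faults.
4 < 5: adding a frame reduced faults, as is typical.

5, 4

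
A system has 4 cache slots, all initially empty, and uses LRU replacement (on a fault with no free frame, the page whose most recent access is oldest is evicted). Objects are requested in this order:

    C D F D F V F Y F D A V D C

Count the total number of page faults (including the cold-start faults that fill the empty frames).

8

C: fault, frames [C]
D: fault, frames [C, D]
F: fault, frames [C, D, F]
D: hit
F: hit
V: fault, frames [C, D, F, V]
F: hit
Y: fault, evict C, frames [D, V, F, Y]
F: hit
D: hit
A: fault, evict V, frames [Y, F, D, A]
V: fault, evict Y, frames [F, D, A, V]
D: hit
C: fault, evict F, frames [A, V, D, C]
Page faults: 8.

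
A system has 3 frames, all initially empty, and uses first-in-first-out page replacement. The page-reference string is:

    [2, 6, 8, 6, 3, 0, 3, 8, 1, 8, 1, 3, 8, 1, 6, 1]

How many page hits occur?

2 -> miss, frames (2)
6 -> miss, frames (2 6)
8 -> miss, frames (2 6 8)
6 -> hit
3 -> miss, evict 2, frames (6 8 3)
0 -> miss, evict 6, frames (8 3 0)
3 -> hit
8 -> hit
1 -> miss, evict 8, frames (3 0 1)
8 -> miss, evict 3, frames (0 1 8)
1 -> hit
3 -> miss, evict 0, frames (1 8 3)
8 -> hit
1 -> hit
6 -> miss, evict 1, frames (8 3 6)
1 -> miss, evict 8, frames (3 6 1)
Hits: 6.

6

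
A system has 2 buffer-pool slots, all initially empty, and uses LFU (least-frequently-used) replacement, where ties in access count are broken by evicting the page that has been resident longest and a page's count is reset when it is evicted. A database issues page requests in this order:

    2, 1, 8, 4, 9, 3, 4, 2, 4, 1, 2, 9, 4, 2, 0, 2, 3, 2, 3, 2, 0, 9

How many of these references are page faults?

20

2 → fault, frames (2)
1 → fault, frames (2 1)
8 → fault, evict 2, frames (1 8)
4 → fault, evict 1, frames (8 4)
9 → fault, evict 8, frames (4 9)
3 → fault, evict 4, frames (9 3)
4 → fault, evict 9, frames (3 4)
2 → fault, evict 3, frames (4 2)
4 → hit
1 → fault, evict 2, frames (4 1)
2 → fault, evict 1, frames (4 2)
9 → fault, evict 2, frames (4 9)
4 → hit
2 → fault, evict 9, frames (4 2)
0 → fault, evict 2, frames (4 0)
2 → fault, evict 0, frames (4 2)
3 → fault, evict 2, frames (4 3)
2 → fault, evict 3, frames (4 2)
3 → fault, evict 2, frames (4 3)
2 → fault, evict 3, frames (4 2)
0 → fault, evict 2, frames (4 0)
9 → fault, evict 0, frames (4 9)
Page faults: 20.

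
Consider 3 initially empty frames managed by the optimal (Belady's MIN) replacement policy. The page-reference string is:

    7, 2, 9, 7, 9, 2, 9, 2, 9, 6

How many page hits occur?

7 -> fault, frames [7]
2 -> fault, frames [7, 2]
9 -> fault, frames [7, 2, 9]
7 -> hit
9 -> hit
2 -> hit
9 -> hit
2 -> hit
9 -> hit
6 -> fault, evict 9, frames [7, 2, 6]
Hits: 6.

6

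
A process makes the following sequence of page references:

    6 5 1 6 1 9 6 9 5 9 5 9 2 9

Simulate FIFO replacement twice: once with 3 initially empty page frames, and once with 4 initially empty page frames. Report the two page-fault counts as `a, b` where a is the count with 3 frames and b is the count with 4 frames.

8, 5

3 frames: F F F . . F F . F . . . F F → 8 faults.
4 frames: F F F . . F . . . . . . F . → 5 faults.
5 < 8: adding a frame reduced faults, as is typical.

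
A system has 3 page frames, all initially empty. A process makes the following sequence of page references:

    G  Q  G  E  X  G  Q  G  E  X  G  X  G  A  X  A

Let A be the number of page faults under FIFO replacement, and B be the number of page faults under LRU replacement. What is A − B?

2

Under FIFO: F F . F F F F . F F F . . F . . → 10 faults.
Under LRU: F F . F F . F . F F . . . F . . → 8 faults.
A − B = 10 − 8 = 2.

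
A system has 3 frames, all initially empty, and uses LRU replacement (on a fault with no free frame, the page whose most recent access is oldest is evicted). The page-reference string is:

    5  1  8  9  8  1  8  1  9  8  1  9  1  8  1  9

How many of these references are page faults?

4

5 -> miss, frames [5]
1 -> miss, frames [5, 1]
8 -> miss, frames [5, 1, 8]
9 -> miss, evict 5, frames [1, 8, 9]
8 -> hit
1 -> hit
8 -> hit
1 -> hit
9 -> hit
8 -> hit
1 -> hit
9 -> hit
1 -> hit
8 -> hit
1 -> hit
9 -> hit
Page faults: 4.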